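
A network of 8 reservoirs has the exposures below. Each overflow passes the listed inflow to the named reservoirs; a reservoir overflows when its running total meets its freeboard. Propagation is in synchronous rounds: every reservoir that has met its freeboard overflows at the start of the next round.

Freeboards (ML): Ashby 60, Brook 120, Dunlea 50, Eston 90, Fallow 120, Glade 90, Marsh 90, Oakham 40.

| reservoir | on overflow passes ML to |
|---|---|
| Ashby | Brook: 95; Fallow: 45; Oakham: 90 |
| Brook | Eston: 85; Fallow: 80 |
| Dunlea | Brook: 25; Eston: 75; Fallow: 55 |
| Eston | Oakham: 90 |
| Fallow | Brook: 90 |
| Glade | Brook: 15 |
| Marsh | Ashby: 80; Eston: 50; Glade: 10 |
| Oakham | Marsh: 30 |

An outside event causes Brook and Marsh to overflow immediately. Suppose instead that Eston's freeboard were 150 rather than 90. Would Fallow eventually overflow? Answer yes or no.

With Eston's freeboard at 150:
Round 1 — Brook, Marsh overflow (initial).
  Ashby: +80 → 80 ≥ 60
  Eston: +85+50 → 135 < 150
  Fallow: +80 → 80 < 120
  Glade: +10 → 10 < 90
Round 2 — Ashby overflows.
  Fallow: +45 → 125 ≥ 120
  Oakham: +90 → 90 ≥ 40
Round 3 — Fallow, Oakham overflow.
No further overflows.

yes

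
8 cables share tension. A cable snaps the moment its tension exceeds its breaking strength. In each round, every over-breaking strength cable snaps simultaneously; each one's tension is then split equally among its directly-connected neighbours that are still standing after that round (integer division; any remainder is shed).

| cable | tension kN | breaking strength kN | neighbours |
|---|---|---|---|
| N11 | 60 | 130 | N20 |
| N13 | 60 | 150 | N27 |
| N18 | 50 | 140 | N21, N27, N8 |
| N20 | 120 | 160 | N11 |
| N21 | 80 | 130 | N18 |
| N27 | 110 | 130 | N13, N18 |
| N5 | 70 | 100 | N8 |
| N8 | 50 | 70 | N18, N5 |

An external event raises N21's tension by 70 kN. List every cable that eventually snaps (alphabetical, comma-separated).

Round 1 — N21 at 150 > 130. N21 snaps.
  N21 sheds 150 kN to N18: 150 each.
    N18: 50+150 = 200 > 140
Round 2 — N18 snaps.
  N18 sheds 200 kN to N27, N8: 100 each.
    N27: 110+100 = 210 > 130
    N8: 50+100 = 150 > 70
Round 3 — N27, N8 snap.
  N27 sheds 210 kN to N13: 210 each.
    N13: 60+210 = 270 > 150
  N8 sheds 150 kN to N5: 150 each.
    N5: 70+150 = 220 > 100
Round 4 — N13, N5 snap.
  N13 sheds 270 kN: no online neighbours, lost.
  N5 sheds 220 kN: no online neighbours, lost.
No further breaks.

N13, N18, N21, N27, N5, N8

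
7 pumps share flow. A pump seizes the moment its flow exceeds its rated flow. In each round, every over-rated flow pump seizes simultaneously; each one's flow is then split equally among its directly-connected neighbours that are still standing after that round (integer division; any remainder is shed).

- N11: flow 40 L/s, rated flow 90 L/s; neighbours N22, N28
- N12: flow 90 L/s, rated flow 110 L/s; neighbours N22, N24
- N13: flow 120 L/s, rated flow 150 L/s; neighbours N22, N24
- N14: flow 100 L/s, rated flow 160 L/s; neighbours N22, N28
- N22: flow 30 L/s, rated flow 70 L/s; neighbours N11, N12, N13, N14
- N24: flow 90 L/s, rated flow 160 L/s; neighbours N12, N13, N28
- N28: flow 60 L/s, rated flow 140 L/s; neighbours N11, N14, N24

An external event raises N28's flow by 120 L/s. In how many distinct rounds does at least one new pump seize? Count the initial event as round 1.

5

Round 1 — N28 at 180 > 140. N28 seizes.
  N28 sheds 180 L/s to N11, N14, N24: 60 each.
    N11: 40+60 = 100 > 90
    N14: 100+60 = 160 ≤ 160
    N24: 90+60 = 150 ≤ 160
Round 2 — N11 seizes.
  N11 sheds 100 L/s to N22: 100 each.
    N22: 30+100 = 130 > 70
Round 3 — N22 seizes.
  N22 sheds 130 L/s to N12, N13, N14: 43 each (1 lost).
    N12: 90+43 = 133 > 110
    N13: 120+43 = 163 > 150
    N14: 160+43 = 203 > 160
Round 4 — N12, N13, N14 seize.
  N12 sheds 133 L/s to N24: 133 each.
    N24: 150+133 = 283 > 160
  N13 sheds 163 L/s to N24: 163 each.
    N24: 283+163 = 446 > 160
  N14 sheds 203 L/s: no online neighbours, lost.
Round 5 — N24 seizes.
  N24 sheds 446 L/s: no online neighbours, lost.
No further seizures.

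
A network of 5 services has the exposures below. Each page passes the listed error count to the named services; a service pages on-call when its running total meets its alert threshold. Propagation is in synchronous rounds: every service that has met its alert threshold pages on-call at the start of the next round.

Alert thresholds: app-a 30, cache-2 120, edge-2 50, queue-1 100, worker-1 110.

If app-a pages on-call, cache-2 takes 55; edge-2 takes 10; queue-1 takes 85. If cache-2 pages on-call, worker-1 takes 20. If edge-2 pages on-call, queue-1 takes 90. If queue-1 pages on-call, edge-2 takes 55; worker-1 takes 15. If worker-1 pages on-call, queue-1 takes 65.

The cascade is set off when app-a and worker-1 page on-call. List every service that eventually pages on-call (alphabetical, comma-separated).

app-a, edge-2, queue-1, worker-1

Round 1 — app-a, worker-1 page on-call (initial).
  cache-2: +55 → 55 < 120
  edge-2: +10 → 10 < 50
  queue-1: +85+65 → 150 ≥ 100
Round 2 — queue-1 pages on-call.
  edge-2: +55 → 65 ≥ 50
Round 3 — edge-2 pages on-call.
No further pages.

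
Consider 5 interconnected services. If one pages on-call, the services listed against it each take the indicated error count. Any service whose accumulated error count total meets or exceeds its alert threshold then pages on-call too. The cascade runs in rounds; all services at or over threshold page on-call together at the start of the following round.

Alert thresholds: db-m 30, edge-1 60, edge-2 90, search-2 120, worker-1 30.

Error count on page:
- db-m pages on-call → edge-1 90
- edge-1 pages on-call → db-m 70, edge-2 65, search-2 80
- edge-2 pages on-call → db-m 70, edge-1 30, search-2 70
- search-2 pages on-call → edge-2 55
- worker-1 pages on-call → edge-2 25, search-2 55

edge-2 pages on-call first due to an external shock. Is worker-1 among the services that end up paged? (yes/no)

Round 1 — edge-2 pages on-call (initial).
  db-m: +70 → 70 ≥ 30
  edge-1: +30 → 30 < 60
  search-2: +70 → 70 < 120
Round 2 — db-m pages on-call.
  edge-1: +90 → 120 ≥ 60
Round 3 — edge-1 pages on-call.
  search-2: +80 → 150 ≥ 120
Round 4 — search-2 pages on-call.
No further pages.

no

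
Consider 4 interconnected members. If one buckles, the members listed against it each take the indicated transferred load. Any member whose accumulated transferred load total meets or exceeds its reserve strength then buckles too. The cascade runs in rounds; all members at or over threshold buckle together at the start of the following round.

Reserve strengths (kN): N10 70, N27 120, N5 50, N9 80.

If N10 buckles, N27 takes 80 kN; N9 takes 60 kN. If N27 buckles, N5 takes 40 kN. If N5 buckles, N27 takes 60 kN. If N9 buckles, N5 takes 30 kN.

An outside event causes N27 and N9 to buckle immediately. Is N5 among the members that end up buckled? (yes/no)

Round 1 — N27, N9 buckle (initial).
  N5: +40+30 → 70 ≥ 50
Round 2 — N5 buckles.
No further bucklings.

yes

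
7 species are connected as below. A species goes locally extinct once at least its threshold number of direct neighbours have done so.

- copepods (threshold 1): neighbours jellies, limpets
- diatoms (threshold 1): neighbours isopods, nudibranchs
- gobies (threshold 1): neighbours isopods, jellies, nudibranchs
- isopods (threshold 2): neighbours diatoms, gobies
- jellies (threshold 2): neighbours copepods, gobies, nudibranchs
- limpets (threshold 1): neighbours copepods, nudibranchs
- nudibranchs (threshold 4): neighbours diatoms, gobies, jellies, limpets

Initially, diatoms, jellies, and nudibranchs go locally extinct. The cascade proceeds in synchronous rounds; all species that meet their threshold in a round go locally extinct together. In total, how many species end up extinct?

Round 1 — diatoms, jellies, nudibranchs go locally extinct (initial).
Round 2 — checking thresholds:
  copepods: 1 of 2 neighbours ≥ 1, goes locally extinct.
  gobies: 2 of 3 neighbours ≥ 1, goes locally extinct.
  isopods: 1 of 2 neighbours < 2, holds.
  limpets: 1 of 2 neighbours ≥ 1, goes locally extinct.
Round 3 — checking thresholds:
  isopods: 2 of 2 neighbours ≥ 2, goes locally extinct.
Round 4 — no new extinctions; cascade stops.

7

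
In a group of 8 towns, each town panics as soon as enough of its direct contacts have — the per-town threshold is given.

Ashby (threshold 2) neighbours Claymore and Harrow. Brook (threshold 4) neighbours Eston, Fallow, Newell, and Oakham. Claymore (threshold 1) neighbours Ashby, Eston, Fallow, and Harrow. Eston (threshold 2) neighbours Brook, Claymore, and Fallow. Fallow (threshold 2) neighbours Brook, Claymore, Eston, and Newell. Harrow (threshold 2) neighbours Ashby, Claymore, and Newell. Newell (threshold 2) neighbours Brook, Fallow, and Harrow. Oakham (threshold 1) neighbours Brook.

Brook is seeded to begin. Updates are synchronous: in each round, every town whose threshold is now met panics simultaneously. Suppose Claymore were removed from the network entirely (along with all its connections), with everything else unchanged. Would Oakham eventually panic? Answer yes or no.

With Claymore removed:
Round 1 — Brook panics (initial).
Round 2 — checking thresholds:
  Eston: 1 of 2 neighbours < 2, holds.
  Fallow: 1 of 3 neighbours < 2, holds.
  Newell: 1 of 3 neighbours < 2, holds.
  Oakham: 1 of 1 neighbours ≥ 1, panics.
Round 3 — no new panics; cascade stops.

yes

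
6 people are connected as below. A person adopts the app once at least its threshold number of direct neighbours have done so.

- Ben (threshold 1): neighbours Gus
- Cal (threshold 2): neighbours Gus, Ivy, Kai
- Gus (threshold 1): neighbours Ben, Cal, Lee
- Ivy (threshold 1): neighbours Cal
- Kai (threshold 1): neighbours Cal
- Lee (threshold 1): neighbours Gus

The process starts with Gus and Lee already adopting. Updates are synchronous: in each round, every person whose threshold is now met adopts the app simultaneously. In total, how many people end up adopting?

Round 1 — Gus, Lee adopt the app (initial).
Round 2 — checking thresholds:
  Ben: 1 of 1 neighbours ≥ 1, adopts the app.
  Cal: 1 of 3 neighbours < 2, not yet.
Round 3 — no new adoptions; cascade stops.

3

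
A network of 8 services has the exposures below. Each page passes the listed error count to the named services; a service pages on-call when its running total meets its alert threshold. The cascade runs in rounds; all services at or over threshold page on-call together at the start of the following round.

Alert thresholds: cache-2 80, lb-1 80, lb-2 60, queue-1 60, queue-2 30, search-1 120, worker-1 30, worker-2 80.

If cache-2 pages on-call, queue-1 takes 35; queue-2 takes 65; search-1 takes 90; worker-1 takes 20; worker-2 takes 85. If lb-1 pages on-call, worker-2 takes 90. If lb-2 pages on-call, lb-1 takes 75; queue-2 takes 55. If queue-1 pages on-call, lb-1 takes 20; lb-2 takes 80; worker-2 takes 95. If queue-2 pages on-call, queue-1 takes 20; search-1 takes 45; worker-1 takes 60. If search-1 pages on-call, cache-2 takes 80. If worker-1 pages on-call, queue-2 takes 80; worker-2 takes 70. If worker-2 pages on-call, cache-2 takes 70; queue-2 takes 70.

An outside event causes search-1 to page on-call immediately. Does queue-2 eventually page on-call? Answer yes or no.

yes

Round 1 — search-1 pages on-call (initial).
  cache-2: +80 → 80 ≥ 80
Round 2 — cache-2 pages on-call.
  queue-1: +35 → 35 < 60
  queue-2: +65 → 65 ≥ 30
  worker-1: +20 → 20 < 30
  worker-2: +85 → 85 ≥ 80
Round 3 — queue-2, worker-2 page on-call.
  queue-1: +20 → 55 < 60
  worker-1: +60 → 80 ≥ 30
Round 4 — worker-1 pages on-call.
No further pages.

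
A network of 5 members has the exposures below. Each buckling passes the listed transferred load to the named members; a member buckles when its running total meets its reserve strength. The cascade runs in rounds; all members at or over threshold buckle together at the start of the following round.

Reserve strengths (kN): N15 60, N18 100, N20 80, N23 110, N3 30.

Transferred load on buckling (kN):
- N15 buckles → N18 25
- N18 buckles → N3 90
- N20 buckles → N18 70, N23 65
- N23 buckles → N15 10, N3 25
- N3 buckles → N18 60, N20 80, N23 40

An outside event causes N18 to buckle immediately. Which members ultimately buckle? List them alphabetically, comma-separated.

Round 1 — N18 buckles (initial).
  N3: +90 → 90 ≥ 30
Round 2 — N3 buckles.
  N20: +80 → 80 ≥ 80
  N23: +40 → 40 < 110
Round 3 — N20 buckles.
  N23: +65 → 105 < 110
No further bucklings.

N18, N20, N3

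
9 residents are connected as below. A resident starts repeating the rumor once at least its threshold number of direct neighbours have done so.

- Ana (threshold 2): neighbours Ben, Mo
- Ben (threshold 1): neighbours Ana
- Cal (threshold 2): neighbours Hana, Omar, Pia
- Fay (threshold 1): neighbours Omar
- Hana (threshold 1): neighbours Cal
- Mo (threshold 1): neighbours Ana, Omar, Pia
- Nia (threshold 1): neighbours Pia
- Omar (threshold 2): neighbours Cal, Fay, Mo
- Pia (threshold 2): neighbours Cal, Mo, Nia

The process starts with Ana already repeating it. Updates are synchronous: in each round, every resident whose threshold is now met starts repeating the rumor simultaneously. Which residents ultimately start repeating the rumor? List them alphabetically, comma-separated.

Round 1 — Ana starts repeating the rumor (initial).
Round 2 — checking thresholds:
  Ben: 1 of 1 neighbours ≥ 1, starts repeating the rumor.
  Mo: 1 of 3 neighbours ≥ 1, starts repeating the rumor.
Round 3 — no new spreads; cascade stops.

Ana, Ben, Mo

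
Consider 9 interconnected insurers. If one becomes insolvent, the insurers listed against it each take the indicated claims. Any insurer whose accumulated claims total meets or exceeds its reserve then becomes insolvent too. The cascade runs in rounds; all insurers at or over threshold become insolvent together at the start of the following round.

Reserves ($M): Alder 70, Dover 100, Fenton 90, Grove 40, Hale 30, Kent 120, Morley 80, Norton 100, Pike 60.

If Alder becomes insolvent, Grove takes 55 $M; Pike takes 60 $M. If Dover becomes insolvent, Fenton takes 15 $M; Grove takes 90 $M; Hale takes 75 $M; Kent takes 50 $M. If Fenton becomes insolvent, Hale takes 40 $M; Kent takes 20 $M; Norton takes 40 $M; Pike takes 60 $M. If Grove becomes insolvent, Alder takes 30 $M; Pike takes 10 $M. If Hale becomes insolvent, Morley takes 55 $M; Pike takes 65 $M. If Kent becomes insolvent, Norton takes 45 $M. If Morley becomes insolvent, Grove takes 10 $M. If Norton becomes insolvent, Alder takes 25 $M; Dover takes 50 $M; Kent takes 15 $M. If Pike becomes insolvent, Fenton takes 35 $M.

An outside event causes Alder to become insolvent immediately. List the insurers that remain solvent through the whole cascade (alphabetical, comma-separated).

Round 1 — Alder becomes insolvent (initial).
  Grove: +55 → 55 ≥ 40
  Pike: +60 → 60 ≥ 60
Round 2 — Grove, Pike become insolvent.
  Fenton: +35 → 35 < 90
No further insolvencies.

Dover, Fenton, Hale, Kent, Morley, Norton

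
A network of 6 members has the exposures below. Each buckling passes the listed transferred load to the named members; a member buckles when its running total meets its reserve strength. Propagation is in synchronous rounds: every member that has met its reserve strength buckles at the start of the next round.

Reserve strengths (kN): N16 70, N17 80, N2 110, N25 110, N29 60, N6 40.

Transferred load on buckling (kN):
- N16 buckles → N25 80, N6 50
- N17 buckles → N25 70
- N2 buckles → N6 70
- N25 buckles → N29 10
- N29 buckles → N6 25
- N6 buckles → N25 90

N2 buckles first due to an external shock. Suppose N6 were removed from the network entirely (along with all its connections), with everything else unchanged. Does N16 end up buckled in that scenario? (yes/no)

With N6 removed:
Round 1 — N2 buckles (initial).
No further bucklings.

no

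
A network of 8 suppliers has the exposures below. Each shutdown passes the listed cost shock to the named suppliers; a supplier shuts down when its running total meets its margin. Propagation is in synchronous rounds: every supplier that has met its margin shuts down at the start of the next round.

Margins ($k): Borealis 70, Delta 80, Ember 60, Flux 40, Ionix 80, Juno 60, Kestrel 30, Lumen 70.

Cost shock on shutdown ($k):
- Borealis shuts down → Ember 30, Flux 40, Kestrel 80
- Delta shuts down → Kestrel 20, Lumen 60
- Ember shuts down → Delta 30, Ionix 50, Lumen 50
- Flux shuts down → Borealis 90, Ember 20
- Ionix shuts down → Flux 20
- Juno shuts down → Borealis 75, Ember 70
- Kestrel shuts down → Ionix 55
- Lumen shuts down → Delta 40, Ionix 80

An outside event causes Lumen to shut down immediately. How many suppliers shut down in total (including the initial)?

Round 1 — Lumen shuts down (initial).
  Delta: +40 → 40 < 80
  Ionix: +80 → 80 ≥ 80
Round 2 — Ionix shuts down.
  Flux: +20 → 20 < 40
No further shutdowns.

2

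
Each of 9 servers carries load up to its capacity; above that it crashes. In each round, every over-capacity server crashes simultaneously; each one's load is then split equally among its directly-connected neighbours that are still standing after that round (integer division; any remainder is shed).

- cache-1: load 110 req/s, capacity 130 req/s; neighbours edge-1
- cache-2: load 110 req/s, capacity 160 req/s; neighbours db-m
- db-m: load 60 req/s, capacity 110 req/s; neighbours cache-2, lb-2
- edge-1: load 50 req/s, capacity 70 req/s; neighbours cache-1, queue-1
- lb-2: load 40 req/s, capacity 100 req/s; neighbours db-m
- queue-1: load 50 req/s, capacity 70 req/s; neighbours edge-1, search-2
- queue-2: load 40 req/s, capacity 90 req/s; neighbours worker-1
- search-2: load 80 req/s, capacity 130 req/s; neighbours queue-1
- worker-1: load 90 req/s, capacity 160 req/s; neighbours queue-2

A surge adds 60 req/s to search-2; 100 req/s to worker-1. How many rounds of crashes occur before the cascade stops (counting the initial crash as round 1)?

4

Round 1 — search-2 at 140 > 130; worker-1 at 190 > 160. search-2, worker-1 crash.
  search-2 sheds 140 req/s to queue-1: 140 each.
    queue-1: 50+140 = 190 > 70
  worker-1 sheds 190 req/s to queue-2: 190 each.
    queue-2: 40+190 = 230 > 90
Round 2 — queue-1, queue-2 crash.
  queue-1 sheds 190 req/s to edge-1: 190 each.
    edge-1: 50+190 = 240 > 70
  queue-2 sheds 230 req/s: no online neighbours, lost.
Round 3 — edge-1 crashes.
  edge-1 sheds 240 req/s to cache-1: 240 each.
    cache-1: 110+240 = 350 > 130
Round 4 — cache-1 crashes.
  cache-1 sheds 350 req/s: no online neighbours, lost.
No further crashes.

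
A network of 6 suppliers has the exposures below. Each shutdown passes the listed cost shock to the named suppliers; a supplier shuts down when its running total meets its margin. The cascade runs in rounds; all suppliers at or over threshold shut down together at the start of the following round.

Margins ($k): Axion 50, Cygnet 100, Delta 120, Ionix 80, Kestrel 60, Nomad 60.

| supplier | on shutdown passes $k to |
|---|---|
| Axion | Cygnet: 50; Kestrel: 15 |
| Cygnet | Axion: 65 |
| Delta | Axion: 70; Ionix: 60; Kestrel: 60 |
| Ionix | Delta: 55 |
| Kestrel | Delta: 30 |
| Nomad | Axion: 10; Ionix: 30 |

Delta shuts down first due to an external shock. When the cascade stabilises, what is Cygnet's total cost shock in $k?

Round 1 — Delta shuts down (initial).
  Axion: +70 → 70 ≥ 50
  Ionix: +60 → 60 < 80
  Kestrel: +60 → 60 ≥ 60
Round 2 — Axion, Kestrel shut down.
  Cygnet: +50 → 50 < 100
No further shutdowns.

50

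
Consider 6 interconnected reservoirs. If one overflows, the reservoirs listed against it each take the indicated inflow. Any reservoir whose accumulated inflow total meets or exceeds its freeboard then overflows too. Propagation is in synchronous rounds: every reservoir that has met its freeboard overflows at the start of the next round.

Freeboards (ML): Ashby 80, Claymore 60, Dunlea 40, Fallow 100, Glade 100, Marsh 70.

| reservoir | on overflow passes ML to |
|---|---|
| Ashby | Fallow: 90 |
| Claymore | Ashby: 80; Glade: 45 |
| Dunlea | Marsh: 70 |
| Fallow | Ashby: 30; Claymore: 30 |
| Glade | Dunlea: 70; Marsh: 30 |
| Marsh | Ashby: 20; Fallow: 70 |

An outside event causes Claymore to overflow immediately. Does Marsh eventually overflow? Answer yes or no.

no

Round 1 — Claymore overflows (initial).
  Ashby: +80 → 80 ≥ 80
  Glade: +45 → 45 < 100
Round 2 — Ashby overflows.
  Fallow: +90 → 90 < 100
No further overflows.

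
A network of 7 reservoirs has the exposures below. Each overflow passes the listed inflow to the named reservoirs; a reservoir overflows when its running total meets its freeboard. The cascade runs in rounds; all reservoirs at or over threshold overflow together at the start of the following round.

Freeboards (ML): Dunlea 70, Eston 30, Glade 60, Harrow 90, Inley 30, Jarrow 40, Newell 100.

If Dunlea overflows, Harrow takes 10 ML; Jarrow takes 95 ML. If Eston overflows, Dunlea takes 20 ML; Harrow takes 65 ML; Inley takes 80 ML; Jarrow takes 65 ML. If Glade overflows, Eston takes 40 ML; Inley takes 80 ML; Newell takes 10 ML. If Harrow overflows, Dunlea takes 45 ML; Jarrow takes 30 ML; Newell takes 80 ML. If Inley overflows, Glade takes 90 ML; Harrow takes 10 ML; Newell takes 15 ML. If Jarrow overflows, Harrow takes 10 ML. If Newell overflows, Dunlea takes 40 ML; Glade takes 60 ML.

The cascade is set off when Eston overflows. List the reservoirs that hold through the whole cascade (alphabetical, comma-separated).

Round 1 — Eston overflows (initial).
  Dunlea: +20 → 20 < 70
  Harrow: +65 → 65 < 90
  Inley: +80 → 80 ≥ 30
  Jarrow: +65 → 65 ≥ 40
Round 2 — Inley, Jarrow overflow.
  Glade: +90 → 90 ≥ 60
  Harrow: +10+10 → 85 < 90
  Newell: +15 → 15 < 100
Round 3 — Glade overflows.
  Newell: +10 → 25 < 100
No further overflows.

Dunlea, Harrow, Newell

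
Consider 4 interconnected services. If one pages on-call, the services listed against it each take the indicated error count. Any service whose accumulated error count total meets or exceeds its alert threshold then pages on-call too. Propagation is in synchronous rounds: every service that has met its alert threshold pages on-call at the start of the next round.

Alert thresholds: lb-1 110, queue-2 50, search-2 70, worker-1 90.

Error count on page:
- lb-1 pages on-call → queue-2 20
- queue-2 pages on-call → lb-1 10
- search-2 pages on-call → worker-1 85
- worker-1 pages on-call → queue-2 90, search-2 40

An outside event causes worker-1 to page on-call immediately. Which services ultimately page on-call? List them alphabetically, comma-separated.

queue-2, worker-1

Round 1 — worker-1 pages on-call (initial).
  queue-2: +90 → 90 ≥ 50
  search-2: +40 → 40 < 70
Round 2 — queue-2 pages on-call.
  lb-1: +10 → 10 < 110
No further pages.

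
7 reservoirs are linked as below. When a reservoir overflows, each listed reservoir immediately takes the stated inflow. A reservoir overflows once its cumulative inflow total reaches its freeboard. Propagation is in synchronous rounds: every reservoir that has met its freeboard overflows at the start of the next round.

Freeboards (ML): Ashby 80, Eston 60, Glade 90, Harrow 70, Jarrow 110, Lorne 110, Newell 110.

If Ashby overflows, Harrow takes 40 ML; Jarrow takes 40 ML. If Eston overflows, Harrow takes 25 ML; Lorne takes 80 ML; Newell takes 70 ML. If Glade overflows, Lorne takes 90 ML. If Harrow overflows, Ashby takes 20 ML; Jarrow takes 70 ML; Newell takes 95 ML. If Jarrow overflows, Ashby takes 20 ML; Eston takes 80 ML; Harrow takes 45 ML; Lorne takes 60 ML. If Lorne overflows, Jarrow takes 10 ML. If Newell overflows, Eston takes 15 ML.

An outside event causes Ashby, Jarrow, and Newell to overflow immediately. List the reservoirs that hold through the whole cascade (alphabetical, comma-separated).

Glade

Round 1 — Ashby, Jarrow, Newell overflow (initial).
  Eston: +80+15 → 95 ≥ 60
  Harrow: +40+45 → 85 ≥ 70
  Lorne: +60 → 60 < 110
Round 2 — Eston, Harrow overflow.
  Lorne: +80 → 140 ≥ 110
Round 3 — Lorne overflows.
No further overflows.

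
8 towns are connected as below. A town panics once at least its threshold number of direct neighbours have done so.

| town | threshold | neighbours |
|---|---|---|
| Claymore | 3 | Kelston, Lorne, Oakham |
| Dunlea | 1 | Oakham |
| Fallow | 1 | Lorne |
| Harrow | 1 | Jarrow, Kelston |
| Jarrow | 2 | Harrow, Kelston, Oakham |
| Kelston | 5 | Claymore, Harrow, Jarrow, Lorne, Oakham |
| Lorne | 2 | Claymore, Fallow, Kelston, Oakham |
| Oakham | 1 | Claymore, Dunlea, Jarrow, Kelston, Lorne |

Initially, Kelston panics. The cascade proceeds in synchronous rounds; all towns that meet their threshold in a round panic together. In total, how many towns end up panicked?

Round 1 — Kelston panics (initial).
Round 2 — checking thresholds:
  Claymore: 1 of 3 neighbours < 3, not yet.
  Harrow: 1 of 2 neighbours ≥ 1, panics.
  Jarrow: 1 of 3 neighbours < 2, not yet.
  Lorne: 1 of 4 neighbours < 2, not yet.
  Oakham: 1 of 5 neighbours ≥ 1, panics.
Round 3 — checking thresholds:
  Claymore: 2 of 3 neighbours < 3, not yet.
  Dunlea: 1 of 1 neighbours ≥ 1, panics.
  Jarrow: 3 of 3 neighbours ≥ 2, panics.
  Lorne: 2 of 4 neighbours ≥ 2, panics.
Round 4 — checking thresholds:
  Claymore: 3 of 3 neighbours ≥ 3, panics.
  Fallow: 1 of 1 neighbours ≥ 1, panics.
Round 5 — no new panics; cascade stops.

8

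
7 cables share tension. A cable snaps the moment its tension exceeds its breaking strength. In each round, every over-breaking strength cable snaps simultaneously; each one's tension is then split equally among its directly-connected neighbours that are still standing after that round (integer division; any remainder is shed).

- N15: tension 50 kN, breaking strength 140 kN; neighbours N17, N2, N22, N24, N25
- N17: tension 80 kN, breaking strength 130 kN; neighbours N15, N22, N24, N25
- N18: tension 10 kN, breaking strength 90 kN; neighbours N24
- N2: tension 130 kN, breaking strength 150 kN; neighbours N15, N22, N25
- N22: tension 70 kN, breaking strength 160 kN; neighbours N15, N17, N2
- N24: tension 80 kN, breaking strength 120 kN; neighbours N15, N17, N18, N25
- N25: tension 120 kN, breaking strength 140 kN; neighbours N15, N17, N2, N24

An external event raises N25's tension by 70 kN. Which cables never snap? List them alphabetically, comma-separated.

N18

Round 1 — N25 at 190 > 140. N25 snaps.
  N25 sheds 190 kN to N15, N17, N2, N24: 47 each (2 lost).
    N15: 50+47 = 97 ≤ 140
    N17: 80+47 = 127 ≤ 130
    N2: 130+47 = 177 > 150
    N24: 80+47 = 127 > 120
Round 2 — N2, N24 snap.
  N2 sheds 177 kN to N15, N22: 88 each (1 lost).
    N15: 97+88 = 185 > 140
    N22: 70+88 = 158 ≤ 160
  N24 sheds 127 kN to N15, N17, N18: 42 each (1 lost).
    N15: 185+42 = 227 > 140
    N17: 127+42 = 169 > 130
    N18: 10+42 = 52 ≤ 90
Round 3 — N15, N17 snap.
  N15 sheds 227 kN to N22: 227 each.
    N22: 158+227 = 385 > 160
  N17 sheds 169 kN to N22: 169 each.
    N22: 385+169 = 554 > 160
Round 4 — N22 snaps.
  N22 sheds 554 kN: no online neighbours, lost.
No further breaks.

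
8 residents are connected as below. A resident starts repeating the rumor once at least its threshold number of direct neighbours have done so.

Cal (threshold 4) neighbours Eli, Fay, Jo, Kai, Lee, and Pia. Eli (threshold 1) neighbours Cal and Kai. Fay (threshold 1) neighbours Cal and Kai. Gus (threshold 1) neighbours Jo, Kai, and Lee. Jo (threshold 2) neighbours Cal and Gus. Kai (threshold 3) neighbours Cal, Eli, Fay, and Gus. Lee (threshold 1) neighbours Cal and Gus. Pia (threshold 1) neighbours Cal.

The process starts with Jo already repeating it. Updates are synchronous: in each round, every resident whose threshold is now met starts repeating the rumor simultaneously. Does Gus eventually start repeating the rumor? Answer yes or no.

yes

Round 1 — Jo starts repeating the rumor (initial).
Round 2 — checking thresholds:
  Cal: 1 of 6 neighbours < 4, holds.
  Gus: 1 of 3 neighbours ≥ 1, starts repeating the rumor.
Round 3 — checking thresholds:
  Cal: 1 of 6 neighbours < 4, holds.
  Kai: 1 of 4 neighbours < 3, holds.
  Lee: 1 of 2 neighbours ≥ 1, starts repeating the rumor.
Round 4 — no new spreads; cascade stops.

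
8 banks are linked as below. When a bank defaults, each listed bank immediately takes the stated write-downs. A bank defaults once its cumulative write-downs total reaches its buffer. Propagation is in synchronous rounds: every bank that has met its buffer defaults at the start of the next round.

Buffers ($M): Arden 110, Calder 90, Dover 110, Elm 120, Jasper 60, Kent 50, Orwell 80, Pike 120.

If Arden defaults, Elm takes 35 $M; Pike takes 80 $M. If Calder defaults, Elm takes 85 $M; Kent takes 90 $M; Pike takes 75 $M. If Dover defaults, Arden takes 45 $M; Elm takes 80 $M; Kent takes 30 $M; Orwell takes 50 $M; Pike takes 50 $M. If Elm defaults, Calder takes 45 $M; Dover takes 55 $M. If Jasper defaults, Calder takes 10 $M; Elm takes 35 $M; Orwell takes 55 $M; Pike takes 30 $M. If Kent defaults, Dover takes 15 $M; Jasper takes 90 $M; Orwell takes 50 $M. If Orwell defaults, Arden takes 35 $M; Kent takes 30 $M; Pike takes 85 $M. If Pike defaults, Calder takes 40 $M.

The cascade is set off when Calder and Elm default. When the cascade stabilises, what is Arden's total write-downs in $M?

Round 1 — Calder, Elm default (initial).
  Dover: +55 → 55 < 110
  Kent: +90 → 90 ≥ 50
  Pike: +75 → 75 < 120
Round 2 — Kent defaults.
  Dover: +15 → 70 < 110
  Jasper: +90 → 90 ≥ 60
  Orwell: +50 → 50 < 80
Round 3 — Jasper defaults.
  Orwell: +55 → 105 ≥ 80
  Pike: +30 → 105 < 120
Round 4 — Orwell defaults.
  Arden: +35 → 35 < 110
  Pike: +85 → 190 ≥ 120
Round 5 — Pike defaults.
No further defaults.

35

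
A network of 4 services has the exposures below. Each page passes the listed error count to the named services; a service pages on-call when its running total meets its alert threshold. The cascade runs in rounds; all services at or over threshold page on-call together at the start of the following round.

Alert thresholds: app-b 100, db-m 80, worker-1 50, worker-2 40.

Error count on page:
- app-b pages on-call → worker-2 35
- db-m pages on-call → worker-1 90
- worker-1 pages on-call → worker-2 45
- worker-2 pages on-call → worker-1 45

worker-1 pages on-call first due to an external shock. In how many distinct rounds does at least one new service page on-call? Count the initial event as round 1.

Round 1 — worker-1 pages on-call (initial).
  worker-2: +45 → 45 ≥ 40
Round 2 — worker-2 pages on-call.
No further pages.

2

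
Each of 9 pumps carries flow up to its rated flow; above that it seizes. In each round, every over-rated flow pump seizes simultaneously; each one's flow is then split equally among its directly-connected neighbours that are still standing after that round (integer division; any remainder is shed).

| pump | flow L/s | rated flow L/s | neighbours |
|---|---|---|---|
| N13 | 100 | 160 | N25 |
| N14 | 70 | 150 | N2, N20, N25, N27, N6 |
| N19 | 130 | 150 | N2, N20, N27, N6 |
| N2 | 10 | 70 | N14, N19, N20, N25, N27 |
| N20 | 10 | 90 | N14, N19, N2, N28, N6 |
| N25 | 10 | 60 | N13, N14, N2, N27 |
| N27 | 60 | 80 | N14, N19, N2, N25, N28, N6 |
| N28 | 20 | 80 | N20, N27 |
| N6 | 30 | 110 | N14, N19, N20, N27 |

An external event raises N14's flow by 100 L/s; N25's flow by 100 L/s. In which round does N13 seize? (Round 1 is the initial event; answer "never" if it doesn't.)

never

Round 1 — N14 at 170 > 150; N25 at 110 > 60. N14, N25 seize.
  N14 sheds 170 L/s to N2, N20, N27, N6: 42 each (2 lost).
    N2: 10+42 = 52 ≤ 70
    N20: 10+42 = 52 ≤ 90
    N27: 60+42 = 102 > 80
    N6: 30+42 = 72 ≤ 110
  N25 sheds 110 L/s to N13, N2, N27: 36 each (2 lost).
    N13: 100+36 = 136 ≤ 160
    N2: 52+36 = 88 > 70
    N27: 102+36 = 138 > 80
Round 2 — N2, N27 seize.
  N2 sheds 88 L/s to N19, N20: 44 each.
    N19: 130+44 = 174 > 150
    N20: 52+44 = 96 > 90
  N27 sheds 138 L/s to N19, N28, N6: 46 each.
    N19: 174+46 = 220 > 150
    N28: 20+46 = 66 ≤ 80
    N6: 72+46 = 118 > 110
Round 3 — N19, N20, N6 seize.
  N19 sheds 220 L/s: no online neighbours, lost.
  N20 sheds 96 L/s to N28: 96 each.
    N28: 66+96 = 162 > 80
  N6 sheds 118 L/s: no online neighbours, lost.
Round 4 — N28 seizes.
  N28 sheds 162 L/s: no online neighbours, lost.
No further seizures.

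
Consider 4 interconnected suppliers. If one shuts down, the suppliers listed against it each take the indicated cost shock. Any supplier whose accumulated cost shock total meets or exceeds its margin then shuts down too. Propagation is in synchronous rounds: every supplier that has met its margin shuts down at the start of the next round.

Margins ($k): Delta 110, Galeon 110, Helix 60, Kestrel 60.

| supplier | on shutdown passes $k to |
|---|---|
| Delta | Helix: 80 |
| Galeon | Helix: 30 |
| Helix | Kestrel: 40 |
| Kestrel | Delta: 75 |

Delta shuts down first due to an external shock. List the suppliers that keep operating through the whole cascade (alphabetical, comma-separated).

Galeon, Kestrel

Round 1 — Delta shuts down (initial).
  Helix: +80 → 80 ≥ 60
Round 2 — Helix shuts down.
  Kestrel: +40 → 40 < 60
No further shutdowns.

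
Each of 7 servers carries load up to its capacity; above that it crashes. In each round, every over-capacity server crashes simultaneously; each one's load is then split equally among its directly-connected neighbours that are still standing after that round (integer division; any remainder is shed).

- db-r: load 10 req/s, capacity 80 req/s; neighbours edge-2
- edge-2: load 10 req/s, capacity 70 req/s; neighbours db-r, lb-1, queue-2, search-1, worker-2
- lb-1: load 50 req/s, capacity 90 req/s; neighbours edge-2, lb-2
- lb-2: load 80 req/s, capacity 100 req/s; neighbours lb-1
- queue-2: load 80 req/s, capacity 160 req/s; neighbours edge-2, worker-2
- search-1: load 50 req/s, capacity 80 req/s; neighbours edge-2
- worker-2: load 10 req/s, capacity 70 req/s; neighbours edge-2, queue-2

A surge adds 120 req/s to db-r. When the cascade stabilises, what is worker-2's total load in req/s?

45

Round 1 — db-r at 130 > 80. db-r crashes.
  db-r sheds 130 req/s to edge-2: 130 each.
    edge-2: 10+130 = 140 > 70
Round 2 — edge-2 crashes.
  edge-2 sheds 140 req/s to lb-1, queue-2, search-1, worker-2: 35 each.
    lb-1: 50+35 = 85 ≤ 90
    queue-2: 80+35 = 115 ≤ 160
    search-1: 50+35 = 85 > 80
    worker-2: 10+35 = 45 ≤ 70
Round 3 — search-1 crashes.
  search-1 sheds 85 req/s: no online neighbours, lost.
No further crashes.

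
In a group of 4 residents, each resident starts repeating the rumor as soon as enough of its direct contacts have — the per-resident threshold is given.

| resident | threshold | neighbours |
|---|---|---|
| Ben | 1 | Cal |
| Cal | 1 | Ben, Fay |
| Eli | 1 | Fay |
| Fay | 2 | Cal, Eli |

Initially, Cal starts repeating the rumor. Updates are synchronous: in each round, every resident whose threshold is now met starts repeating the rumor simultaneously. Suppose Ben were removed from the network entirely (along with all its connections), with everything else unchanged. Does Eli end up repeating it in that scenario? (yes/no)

no

With Ben removed:
Round 1 — Cal starts repeating the rumor (initial).
Round 2 — no new spreads; cascade stops.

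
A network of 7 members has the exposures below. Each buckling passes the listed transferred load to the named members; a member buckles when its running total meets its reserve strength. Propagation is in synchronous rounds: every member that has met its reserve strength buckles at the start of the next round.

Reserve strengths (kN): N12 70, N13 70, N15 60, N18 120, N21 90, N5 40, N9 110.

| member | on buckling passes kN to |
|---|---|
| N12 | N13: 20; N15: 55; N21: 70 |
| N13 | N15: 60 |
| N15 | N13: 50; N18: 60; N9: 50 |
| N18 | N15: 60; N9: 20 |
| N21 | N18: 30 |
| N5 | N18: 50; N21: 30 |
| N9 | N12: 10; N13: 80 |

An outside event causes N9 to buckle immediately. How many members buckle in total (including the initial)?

Round 1 — N9 buckles (initial).
  N12: +10 → 10 < 70
  N13: +80 → 80 ≥ 70
Round 2 — N13 buckles.
  N15: +60 → 60 ≥ 60
Round 3 — N15 buckles.
  N18: +60 → 60 < 120
No further bucklings.

3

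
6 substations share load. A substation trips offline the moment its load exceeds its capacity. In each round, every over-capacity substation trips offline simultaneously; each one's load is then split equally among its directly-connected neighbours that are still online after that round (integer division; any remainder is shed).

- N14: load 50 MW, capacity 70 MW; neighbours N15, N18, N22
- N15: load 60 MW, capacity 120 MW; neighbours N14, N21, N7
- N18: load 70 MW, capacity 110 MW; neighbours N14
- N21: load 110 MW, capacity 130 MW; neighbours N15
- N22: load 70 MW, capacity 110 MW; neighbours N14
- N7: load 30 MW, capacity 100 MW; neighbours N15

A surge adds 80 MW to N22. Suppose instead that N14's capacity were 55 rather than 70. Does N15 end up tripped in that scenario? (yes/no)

With N14's capacity at 55:
Round 1 — N22 at 150 > 110. N22 trips offline.
  N22 sheds 150 MW to N14: 150 each.
    N14: 50+150 = 200 > 55
Round 2 — N14 trips offline.
  N14 sheds 200 MW to N15, N18: 100 each.
    N15: 60+100 = 160 > 120
    N18: 70+100 = 170 > 110
Round 3 — N15, N18 trip offline.
  N15 sheds 160 MW to N21, N7: 80 each.
    N21: 110+80 = 190 > 130
    N7: 30+80 = 110 > 100
  N18 sheds 170 MW: no online neighbours, lost.
Round 4 — N21, N7 trip offline.
  N21 sheds 190 MW: no online neighbours, lost.
  N7 sheds 110 MW: no online neighbours, lost.
No further trips.

yes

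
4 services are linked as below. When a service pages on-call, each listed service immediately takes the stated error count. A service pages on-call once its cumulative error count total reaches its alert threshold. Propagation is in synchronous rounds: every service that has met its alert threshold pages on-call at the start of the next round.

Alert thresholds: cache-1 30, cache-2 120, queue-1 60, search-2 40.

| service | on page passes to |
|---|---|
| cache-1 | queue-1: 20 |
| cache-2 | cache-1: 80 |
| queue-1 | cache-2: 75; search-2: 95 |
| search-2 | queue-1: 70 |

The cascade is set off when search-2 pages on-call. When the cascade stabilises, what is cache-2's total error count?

75

Round 1 — search-2 pages on-call (initial).
  queue-1: +70 → 70 ≥ 60
Round 2 — queue-1 pages on-call.
  cache-2: +75 → 75 < 120
No further pages.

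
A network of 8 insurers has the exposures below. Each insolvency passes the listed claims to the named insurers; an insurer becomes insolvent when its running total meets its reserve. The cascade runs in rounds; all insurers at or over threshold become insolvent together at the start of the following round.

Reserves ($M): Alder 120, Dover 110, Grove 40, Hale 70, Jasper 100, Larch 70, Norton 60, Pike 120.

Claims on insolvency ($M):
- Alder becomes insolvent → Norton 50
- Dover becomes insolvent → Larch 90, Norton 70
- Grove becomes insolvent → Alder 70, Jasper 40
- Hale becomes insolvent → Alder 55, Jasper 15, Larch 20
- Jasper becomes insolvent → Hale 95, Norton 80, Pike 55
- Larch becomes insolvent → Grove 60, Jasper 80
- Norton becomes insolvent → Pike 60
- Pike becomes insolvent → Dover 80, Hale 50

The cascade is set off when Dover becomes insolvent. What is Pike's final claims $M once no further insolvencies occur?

Round 1 — Dover becomes insolvent (initial).
  Larch: +90 → 90 ≥ 70
  Norton: +70 → 70 ≥ 60
Round 2 — Larch, Norton become insolvent.
  Grove: +60 → 60 ≥ 40
  Jasper: +80 → 80 < 100
  Pike: +60 → 60 < 120
Round 3 — Grove becomes insolvent.
  Alder: +70 → 70 < 120
  Jasper: +40 → 120 ≥ 100
Round 4 — Jasper becomes insolvent.
  Hale: +95 → 95 ≥ 70
  Pike: +55 → 115 < 120
Round 5 — Hale becomes insolvent.
  Alder: +55 → 125 ≥ 120
Round 6 — Alder becomes insolvent.
No further insolvencies.

115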